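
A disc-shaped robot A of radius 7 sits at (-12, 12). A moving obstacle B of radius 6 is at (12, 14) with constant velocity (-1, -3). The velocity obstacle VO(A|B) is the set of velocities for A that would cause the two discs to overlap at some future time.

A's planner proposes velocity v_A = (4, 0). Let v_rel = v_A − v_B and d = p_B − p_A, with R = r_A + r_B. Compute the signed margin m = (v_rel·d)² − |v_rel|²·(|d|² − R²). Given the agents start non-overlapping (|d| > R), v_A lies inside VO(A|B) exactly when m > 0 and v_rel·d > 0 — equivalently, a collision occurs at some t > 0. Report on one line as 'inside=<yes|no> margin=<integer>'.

d = (24, 2),  |d|² = 580;  R = 7+6 = 13,  c = 580−13² = 411
v_rel = (5, 3),  |v_rel|² = 34;  v_rel·d = (5)·(24) + (3)·(2) = 126
34·t² − 252·t + 411 = 0  ⇒  m = 126² − 34·411 = 1902
m = 1902 > 0,  v_rel·d = 126 > 0  ⇒  inside

inside=yes margin=1902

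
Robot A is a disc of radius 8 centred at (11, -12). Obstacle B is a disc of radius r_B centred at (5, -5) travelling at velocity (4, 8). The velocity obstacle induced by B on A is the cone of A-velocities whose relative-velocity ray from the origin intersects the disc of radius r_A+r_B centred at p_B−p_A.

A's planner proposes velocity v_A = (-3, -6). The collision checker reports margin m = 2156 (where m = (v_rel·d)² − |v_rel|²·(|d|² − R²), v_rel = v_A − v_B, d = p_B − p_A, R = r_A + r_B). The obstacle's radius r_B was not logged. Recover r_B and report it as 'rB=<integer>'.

m = 2156
d = (-6, 7);  v_rel = (-7, -14),  |v_rel|² = 245
v_rel×d = (-7)·(7) − (-14)·(-6) = -133
since m = R²·245 − (-133)²:  R² = (17689 + 2156) / 245 = 81
R = √81 = 9  ⇒  r_B = 9 − 8 = 1

rB=1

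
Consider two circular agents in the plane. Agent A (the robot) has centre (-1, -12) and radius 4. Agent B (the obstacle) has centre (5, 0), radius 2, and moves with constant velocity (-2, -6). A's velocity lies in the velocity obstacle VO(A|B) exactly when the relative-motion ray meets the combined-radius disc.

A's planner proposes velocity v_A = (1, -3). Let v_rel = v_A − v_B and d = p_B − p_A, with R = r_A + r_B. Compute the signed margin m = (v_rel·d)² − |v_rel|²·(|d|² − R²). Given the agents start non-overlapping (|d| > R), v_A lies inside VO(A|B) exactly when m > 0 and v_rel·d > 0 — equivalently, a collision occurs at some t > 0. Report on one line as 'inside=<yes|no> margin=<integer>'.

d = (6, 12),  |d|² = 180;  R = 4+2 = 6,  c = 180−6² = 144
v_rel = (3, 3),  |v_rel|² = 18;  v_rel·d = (3)·(6) + (3)·(12) = 54
18·t² − 108·t + 144 = 0  ⇒  m = 54² − 18·144 = 324
m = 324 > 0,  v_rel·d = 54 > 0  ⇒  inside

inside=yes margin=324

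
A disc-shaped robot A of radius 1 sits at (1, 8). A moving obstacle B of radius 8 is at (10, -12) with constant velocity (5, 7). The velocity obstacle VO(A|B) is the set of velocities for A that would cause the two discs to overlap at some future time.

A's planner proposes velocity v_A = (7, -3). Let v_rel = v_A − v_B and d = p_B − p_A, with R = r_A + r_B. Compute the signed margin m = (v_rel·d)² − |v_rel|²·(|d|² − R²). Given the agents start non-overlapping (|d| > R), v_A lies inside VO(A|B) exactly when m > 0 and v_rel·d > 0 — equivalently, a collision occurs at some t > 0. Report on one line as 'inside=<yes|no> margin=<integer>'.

d = (9, -20),  |d|² = 481;  R = 1+8 = 9,  c = 481−9² = 400
v_rel = (2, -10),  |v_rel|² = 104;  v_rel·d = (2)·(9) + (-10)·(-20) = 218
104·t² − 436·t + 400 = 0  ⇒  m = 218² − 104·400 = 5924
m = 5924 > 0,  v_rel·d = 218 > 0  ⇒  inside

inside=yes margin=5924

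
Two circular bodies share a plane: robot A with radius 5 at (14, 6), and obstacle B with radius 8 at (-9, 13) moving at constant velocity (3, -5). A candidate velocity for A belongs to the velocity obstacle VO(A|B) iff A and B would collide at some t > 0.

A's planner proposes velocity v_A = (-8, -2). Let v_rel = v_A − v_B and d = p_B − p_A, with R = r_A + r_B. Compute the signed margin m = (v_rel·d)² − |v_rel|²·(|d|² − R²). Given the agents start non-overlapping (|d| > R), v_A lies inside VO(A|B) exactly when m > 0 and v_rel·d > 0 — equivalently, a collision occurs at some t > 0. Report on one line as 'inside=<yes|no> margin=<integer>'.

d = (-23, 7),  |d|² = 578;  R = 5+8 = 13,  c = 578−13² = 409
v_rel = (-11, 3),  |v_rel|² = 130;  v_rel·d = (-11)·(-23) + (3)·(7) = 274
130·t² − 548·t + 409 = 0  ⇒  m = 274² − 130·409 = 21906
m = 21906 > 0,  v_rel·d = 274 > 0  ⇒  inside

inside=yes margin=21906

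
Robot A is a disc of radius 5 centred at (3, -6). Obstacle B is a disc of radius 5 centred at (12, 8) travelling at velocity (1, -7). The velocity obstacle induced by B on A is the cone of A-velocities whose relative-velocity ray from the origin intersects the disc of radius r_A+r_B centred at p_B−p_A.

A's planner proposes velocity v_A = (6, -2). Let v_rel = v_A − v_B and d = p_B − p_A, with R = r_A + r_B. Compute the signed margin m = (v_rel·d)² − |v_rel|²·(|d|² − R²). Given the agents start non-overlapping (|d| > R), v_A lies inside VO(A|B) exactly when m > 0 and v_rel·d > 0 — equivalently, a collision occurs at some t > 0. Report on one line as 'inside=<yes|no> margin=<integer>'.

d = (9, 14),  |d|² = 277;  R = 5+5 = 10,  c = 277−10² = 177
v_rel = (5, 5),  |v_rel|² = 50;  v_rel·d = (5)·(9) + (5)·(14) = 115
50·t² − 230·t + 177 = 0  ⇒  m = 115² − 50·177 = 4375
m = 4375 > 0,  v_rel·d = 115 > 0  ⇒  inside

inside=yes margin=4375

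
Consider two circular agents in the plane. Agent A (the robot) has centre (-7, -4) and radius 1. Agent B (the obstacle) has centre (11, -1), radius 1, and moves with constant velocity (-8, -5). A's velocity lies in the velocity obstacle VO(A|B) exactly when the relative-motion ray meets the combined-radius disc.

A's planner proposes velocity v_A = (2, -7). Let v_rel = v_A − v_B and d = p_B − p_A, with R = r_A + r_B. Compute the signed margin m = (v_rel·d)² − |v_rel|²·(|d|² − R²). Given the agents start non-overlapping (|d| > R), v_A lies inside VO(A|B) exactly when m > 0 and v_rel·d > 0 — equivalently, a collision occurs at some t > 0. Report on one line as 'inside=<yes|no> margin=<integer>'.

d = (18, 3),  |d|² = 333;  R = 1+1 = 2,  c = 333−2² = 329
v_rel = (10, -2),  |v_rel|² = 104;  v_rel·d = (10)·(18) + (-2)·(3) = 174
104·t² − 348·t + 329 = 0  ⇒  m = 174² − 104·329 = -3940
m = -3940 < 0,  v_rel·d = 174 > 0  ⇒  outside

inside=no margin=-3940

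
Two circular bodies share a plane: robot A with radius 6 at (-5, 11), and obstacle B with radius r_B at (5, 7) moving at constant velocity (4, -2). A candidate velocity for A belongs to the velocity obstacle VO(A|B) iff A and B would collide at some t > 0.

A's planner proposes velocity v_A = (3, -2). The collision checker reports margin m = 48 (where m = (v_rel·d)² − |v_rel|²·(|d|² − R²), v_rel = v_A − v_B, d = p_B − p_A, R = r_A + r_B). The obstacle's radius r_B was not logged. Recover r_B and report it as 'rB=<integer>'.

m = 48
d = (10, -4);  v_rel = (-1, 0),  |v_rel|² = 1
v_rel×d = (-1)·(-4) − (0)·(10) = 4
since m = R²·1 − 4²:  R² = (16 + 48) / 1 = 64
R = √64 = 8  ⇒  r_B = 8 − 6 = 2

rB=2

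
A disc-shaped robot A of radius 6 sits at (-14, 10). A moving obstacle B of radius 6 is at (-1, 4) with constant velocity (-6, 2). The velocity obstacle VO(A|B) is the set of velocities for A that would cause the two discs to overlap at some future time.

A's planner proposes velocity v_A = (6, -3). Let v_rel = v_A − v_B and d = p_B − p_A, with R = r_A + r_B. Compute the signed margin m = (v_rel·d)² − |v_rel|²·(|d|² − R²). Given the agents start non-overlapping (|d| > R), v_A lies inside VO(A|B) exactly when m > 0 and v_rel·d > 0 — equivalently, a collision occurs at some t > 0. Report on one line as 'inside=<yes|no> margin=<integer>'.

d = (13, -6),  |d|² = 205;  R = 6+6 = 12,  c = 205−12² = 61
v_rel = (12, -5),  |v_rel|² = 169;  v_rel·d = (12)·(13) + (-5)·(-6) = 186
169·t² − 372·t + 61 = 0  ⇒  m = 186² − 169·61 = 24287
m = 24287 > 0,  v_rel·d = 186 > 0  ⇒  inside

inside=yes margin=24287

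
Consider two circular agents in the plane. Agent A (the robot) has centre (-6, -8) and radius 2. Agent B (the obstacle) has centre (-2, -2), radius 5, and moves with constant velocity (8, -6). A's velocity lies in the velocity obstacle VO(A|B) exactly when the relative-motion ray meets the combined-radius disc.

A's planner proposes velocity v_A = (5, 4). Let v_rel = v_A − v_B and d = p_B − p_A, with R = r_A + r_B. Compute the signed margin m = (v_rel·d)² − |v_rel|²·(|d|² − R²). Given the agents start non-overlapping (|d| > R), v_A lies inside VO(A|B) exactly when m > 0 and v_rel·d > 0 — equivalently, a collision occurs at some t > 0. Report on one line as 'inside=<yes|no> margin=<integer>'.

d = (4, 6),  |d|² = 52;  R = 2+5 = 7,  c = 52−7² = 3
v_rel = (-3, 10),  |v_rel|² = 109;  v_rel·d = (-3)·(4) + (10)·(6) = 48
109·t² − 96·t + 3 = 0  ⇒  m = 48² − 109·3 = 1977
m = 1977 > 0,  v_rel·d = 48 > 0  ⇒  inside

inside=yes margin=1977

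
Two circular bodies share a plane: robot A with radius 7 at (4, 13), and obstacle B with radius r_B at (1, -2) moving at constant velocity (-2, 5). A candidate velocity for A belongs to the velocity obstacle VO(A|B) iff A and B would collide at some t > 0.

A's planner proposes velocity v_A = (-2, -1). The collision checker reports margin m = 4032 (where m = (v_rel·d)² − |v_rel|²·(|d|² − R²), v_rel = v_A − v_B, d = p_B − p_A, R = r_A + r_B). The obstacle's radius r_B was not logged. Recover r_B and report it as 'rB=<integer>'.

m = 4032
d = (-3, -15);  v_rel = (0, -6),  |v_rel|² = 36
v_rel×d = (0)·(-15) − (-6)·(-3) = -18
since m = R²·36 − (-18)²:  R² = (324 + 4032) / 36 = 121
R = √121 = 11  ⇒  r_B = 11 − 7 = 4

rB=4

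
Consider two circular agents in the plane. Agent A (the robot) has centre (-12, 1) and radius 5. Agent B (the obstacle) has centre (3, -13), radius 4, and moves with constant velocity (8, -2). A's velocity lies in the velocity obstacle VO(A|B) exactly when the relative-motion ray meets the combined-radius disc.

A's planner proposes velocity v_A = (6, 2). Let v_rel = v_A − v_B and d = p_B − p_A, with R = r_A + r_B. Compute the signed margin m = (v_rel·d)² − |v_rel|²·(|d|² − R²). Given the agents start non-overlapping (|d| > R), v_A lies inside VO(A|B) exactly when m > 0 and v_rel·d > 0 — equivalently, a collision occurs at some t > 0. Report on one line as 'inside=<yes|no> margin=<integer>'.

d = (15, -14),  |d|² = 421;  R = 5+4 = 9,  c = 421−9² = 340
v_rel = (-2, 4),  |v_rel|² = 20;  v_rel·d = (-2)·(15) + (4)·(-14) = -86
20·t² + 172·t + 340 = 0  ⇒  m = (-86)² − 20·340 = 596
m = 596 > 0,  v_rel·d = -86 < 0  ⇒  outside

inside=no margin=596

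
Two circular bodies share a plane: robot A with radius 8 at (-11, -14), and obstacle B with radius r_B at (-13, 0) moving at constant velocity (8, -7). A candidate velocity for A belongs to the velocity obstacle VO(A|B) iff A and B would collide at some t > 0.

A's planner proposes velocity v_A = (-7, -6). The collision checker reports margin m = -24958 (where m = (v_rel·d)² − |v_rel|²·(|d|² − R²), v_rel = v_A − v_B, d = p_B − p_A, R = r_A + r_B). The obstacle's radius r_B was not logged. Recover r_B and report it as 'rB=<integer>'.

m = -24958
d = (-2, 14);  v_rel = (-15, 1),  |v_rel|² = 226
v_rel×d = (-15)·(14) − (1)·(-2) = -208
since m = R²·226 − (-208)²:  R² = (43264 + -24958) / 226 = 81
R = √81 = 9  ⇒  r_B = 9 − 8 = 1

rB=1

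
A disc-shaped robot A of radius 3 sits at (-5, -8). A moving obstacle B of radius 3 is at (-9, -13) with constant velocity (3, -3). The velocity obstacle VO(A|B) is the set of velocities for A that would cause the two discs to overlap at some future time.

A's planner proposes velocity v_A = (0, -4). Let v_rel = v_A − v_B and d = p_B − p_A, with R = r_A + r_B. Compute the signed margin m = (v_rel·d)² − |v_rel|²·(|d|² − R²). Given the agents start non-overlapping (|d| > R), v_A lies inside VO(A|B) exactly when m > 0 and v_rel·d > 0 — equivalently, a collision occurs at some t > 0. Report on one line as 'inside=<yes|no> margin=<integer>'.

d = (-4, -5),  |d|² = 41;  R = 3+3 = 6,  c = 41−6² = 5
v_rel = (-3, -1),  |v_rel|² = 10;  v_rel·d = (-3)·(-4) + (-1)·(-5) = 17
10·t² − 34·t + 5 = 0  ⇒  m = 17² − 10·5 = 239
m = 239 > 0,  v_rel·d = 17 > 0  ⇒  inside

inside=yes margin=239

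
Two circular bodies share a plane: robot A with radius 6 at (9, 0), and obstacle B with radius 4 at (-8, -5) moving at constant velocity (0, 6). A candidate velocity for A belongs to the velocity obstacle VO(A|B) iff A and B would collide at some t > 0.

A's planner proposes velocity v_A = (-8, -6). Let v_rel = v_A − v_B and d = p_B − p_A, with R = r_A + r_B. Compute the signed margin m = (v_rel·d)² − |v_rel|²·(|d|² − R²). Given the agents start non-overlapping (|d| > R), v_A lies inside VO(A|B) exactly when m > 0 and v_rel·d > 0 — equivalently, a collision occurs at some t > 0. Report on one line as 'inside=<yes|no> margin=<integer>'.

d = (-17, -5),  |d|² = 314;  R = 6+4 = 10,  c = 314−10² = 214
v_rel = (-8, -12),  |v_rel|² = 208;  v_rel·d = (-8)·(-17) + (-12)·(-5) = 196
208·t² − 392·t + 214 = 0  ⇒  m = 196² − 208·214 = -6096
m = -6096 < 0,  v_rel·d = 196 > 0  ⇒  outside

inside=no margin=-6096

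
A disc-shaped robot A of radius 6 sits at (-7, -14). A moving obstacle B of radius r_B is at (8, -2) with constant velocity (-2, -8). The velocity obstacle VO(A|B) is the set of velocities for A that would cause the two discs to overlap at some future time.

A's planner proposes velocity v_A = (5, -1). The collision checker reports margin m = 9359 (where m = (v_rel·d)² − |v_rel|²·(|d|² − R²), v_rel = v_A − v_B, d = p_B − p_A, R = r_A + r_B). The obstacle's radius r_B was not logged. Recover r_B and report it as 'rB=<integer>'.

m = 9359
d = (15, 12);  v_rel = (7, 7),  |v_rel|² = 98
v_rel×d = (7)·(12) − (7)·(15) = -21
since m = R²·98 − (-21)²:  R² = (441 + 9359) / 98 = 100
R = √100 = 10  ⇒  r_B = 10 − 6 = 4

rB=4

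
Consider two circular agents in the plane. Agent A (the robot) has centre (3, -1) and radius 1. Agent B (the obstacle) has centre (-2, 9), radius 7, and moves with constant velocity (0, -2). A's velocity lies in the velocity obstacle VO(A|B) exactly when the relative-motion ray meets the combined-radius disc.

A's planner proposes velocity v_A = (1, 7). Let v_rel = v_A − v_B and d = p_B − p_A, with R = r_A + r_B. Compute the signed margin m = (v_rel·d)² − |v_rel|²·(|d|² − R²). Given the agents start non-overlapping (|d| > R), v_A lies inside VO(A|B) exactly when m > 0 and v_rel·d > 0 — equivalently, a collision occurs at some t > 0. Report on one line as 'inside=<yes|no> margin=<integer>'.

d = (-5, 10),  |d|² = 125;  R = 1+7 = 8,  c = 125−8² = 61
v_rel = (1, 9),  |v_rel|² = 82;  v_rel·d = (1)·(-5) + (9)·(10) = 85
82·t² − 170·t + 61 = 0  ⇒  m = 85² − 82·61 = 2223
m = 2223 > 0,  v_rel·d = 85 > 0  ⇒  inside

inside=yes margin=2223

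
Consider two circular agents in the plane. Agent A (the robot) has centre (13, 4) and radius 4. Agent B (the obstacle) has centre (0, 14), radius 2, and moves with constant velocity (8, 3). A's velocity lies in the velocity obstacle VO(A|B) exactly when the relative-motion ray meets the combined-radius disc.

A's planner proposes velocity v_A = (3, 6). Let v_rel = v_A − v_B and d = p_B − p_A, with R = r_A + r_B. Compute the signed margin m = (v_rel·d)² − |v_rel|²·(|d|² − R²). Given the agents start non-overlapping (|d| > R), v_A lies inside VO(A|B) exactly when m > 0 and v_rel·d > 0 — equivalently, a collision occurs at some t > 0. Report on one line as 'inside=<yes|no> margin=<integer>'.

d = (-13, 10),  |d|² = 269;  R = 4+2 = 6,  c = 269−6² = 233
v_rel = (-5, 3),  |v_rel|² = 34;  v_rel·d = (-5)·(-13) + (3)·(10) = 95
34·t² − 190·t + 233 = 0  ⇒  m = 95² − 34·233 = 1103
m = 1103 > 0,  v_rel·d = 95 > 0  ⇒  inside

inside=yes margin=1103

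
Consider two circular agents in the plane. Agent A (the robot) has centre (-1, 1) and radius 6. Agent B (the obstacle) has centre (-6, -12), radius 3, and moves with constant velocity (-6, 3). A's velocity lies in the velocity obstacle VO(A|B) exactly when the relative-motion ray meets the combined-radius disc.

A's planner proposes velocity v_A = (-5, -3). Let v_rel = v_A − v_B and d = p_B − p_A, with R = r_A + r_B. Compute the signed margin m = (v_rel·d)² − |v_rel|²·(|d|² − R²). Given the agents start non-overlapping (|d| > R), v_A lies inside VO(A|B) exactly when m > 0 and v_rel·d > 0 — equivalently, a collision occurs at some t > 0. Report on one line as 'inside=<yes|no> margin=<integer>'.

d = (-5, -13),  |d|² = 194;  R = 6+3 = 9,  c = 194−9² = 113
v_rel = (1, -6),  |v_rel|² = 37;  v_rel·d = (1)·(-5) + (-6)·(-13) = 73
37·t² − 146·t + 113 = 0  ⇒  m = 73² − 37·113 = 1148
m = 1148 > 0,  v_rel·d = 73 > 0  ⇒  inside

inside=yes margin=1148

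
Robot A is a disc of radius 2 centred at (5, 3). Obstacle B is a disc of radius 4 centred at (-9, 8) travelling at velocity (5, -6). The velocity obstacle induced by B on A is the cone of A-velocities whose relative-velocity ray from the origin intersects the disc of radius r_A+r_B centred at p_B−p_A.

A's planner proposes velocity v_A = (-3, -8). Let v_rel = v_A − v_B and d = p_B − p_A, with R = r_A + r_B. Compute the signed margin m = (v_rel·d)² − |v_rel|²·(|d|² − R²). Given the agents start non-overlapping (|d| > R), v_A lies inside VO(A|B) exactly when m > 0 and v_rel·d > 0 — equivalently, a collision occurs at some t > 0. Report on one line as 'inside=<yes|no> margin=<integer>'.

d = (-14, 5),  |d|² = 221;  R = 2+4 = 6,  c = 221−6² = 185
v_rel = (-8, -2),  |v_rel|² = 68;  v_rel·d = (-8)·(-14) + (-2)·(5) = 102
68·t² − 204·t + 185 = 0  ⇒  m = 102² − 68·185 = -2176
m = -2176 < 0,  v_rel·d = 102 > 0  ⇒  outside

inside=no margin=-2176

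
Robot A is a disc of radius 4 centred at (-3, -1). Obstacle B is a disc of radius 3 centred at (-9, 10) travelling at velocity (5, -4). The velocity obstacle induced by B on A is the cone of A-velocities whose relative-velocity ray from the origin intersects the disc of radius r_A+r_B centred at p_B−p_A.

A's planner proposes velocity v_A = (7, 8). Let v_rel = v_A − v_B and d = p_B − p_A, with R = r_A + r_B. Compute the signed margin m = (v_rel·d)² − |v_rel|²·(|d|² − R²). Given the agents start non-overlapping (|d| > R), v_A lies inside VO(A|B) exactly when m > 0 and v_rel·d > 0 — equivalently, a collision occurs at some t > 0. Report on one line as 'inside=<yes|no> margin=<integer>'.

d = (-6, 11),  |d|² = 157;  R = 4+3 = 7,  c = 157−7² = 108
v_rel = (2, 12),  |v_rel|² = 148;  v_rel·d = (2)·(-6) + (12)·(11) = 120
148·t² − 240·t + 108 = 0  ⇒  m = 120² − 148·108 = -1584
m = -1584 < 0,  v_rel·d = 120 > 0  ⇒  outside

inside=no margin=-1584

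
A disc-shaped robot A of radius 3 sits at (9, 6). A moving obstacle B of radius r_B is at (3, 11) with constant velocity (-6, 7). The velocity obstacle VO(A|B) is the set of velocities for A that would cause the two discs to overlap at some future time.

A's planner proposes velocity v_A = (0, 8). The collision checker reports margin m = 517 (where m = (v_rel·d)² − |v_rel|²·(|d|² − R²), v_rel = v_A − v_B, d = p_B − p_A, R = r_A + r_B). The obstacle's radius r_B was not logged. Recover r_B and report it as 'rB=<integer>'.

m = 517
d = (-6, 5);  v_rel = (6, 1),  |v_rel|² = 37
v_rel×d = (6)·(5) − (1)·(-6) = 36
since m = R²·37 − 36²:  R² = (1296 + 517) / 37 = 49
R = √49 = 7  ⇒  r_B = 7 − 3 = 4

rB=4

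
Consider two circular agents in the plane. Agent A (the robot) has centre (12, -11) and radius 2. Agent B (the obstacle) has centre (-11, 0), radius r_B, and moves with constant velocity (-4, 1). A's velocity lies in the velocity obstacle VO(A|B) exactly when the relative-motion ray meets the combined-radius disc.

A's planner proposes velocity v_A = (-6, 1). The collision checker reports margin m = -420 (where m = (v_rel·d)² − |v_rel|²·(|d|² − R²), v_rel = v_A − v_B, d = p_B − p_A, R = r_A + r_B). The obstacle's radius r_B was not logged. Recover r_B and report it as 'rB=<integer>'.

m = -420
d = (-23, 11);  v_rel = (-2, 0),  |v_rel|² = 4
v_rel×d = (-2)·(11) − (0)·(-23) = -22
since m = R²·4 − (-22)²:  R² = (484 + -420) / 4 = 16
R = √16 = 4  ⇒  r_B = 4 − 2 = 2

rB=2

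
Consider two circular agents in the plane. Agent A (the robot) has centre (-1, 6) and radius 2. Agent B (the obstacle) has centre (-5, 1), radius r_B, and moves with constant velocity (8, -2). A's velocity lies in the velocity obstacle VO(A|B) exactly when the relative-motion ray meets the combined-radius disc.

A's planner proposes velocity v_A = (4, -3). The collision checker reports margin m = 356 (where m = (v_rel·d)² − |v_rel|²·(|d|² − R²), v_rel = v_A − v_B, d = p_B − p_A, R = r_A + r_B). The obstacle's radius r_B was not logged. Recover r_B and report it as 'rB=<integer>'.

m = 356
d = (-4, -5);  v_rel = (-4, -1),  |v_rel|² = 17
v_rel×d = (-4)·(-5) − (-1)·(-4) = 16
since m = R²·17 − 16²:  R² = (256 + 356) / 17 = 36
R = √36 = 6  ⇒  r_B = 6 − 2 = 4

rB=4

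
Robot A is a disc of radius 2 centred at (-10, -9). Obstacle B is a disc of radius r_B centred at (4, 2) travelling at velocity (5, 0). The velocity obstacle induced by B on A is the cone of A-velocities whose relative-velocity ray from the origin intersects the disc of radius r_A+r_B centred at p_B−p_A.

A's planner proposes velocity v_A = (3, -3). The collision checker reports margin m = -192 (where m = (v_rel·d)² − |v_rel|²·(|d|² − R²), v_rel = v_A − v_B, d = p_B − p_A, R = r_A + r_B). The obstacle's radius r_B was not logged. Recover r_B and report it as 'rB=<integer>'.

m = -192
d = (14, 11);  v_rel = (-2, -3),  |v_rel|² = 13
v_rel×d = (-2)·(11) − (-3)·(14) = 20
since m = R²·13 − 20²:  R² = (400 + -192) / 13 = 16
R = √16 = 4  ⇒  r_B = 4 − 2 = 2

rB=2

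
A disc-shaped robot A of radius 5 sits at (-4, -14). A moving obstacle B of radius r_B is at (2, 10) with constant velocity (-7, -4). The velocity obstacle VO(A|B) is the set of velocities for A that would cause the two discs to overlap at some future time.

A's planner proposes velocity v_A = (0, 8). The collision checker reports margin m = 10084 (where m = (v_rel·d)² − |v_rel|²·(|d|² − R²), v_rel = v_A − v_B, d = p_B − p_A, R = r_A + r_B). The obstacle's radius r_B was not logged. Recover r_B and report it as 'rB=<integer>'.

m = 10084
d = (6, 24);  v_rel = (7, 12),  |v_rel|² = 193
v_rel×d = (7)·(24) − (12)·(6) = 96
since m = R²·193 − 96²:  R² = (9216 + 10084) / 193 = 100
R = √100 = 10  ⇒  r_B = 10 − 5 = 5

rB=5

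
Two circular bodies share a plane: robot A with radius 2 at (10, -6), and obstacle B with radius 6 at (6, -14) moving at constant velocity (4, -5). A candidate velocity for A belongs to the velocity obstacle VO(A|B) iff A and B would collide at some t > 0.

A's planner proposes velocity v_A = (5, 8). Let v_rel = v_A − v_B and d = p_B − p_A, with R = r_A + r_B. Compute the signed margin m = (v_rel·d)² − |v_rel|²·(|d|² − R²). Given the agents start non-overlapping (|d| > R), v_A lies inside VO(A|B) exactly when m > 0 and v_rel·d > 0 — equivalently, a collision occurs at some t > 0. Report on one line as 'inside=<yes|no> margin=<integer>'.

d = (-4, -8),  |d|² = 80;  R = 2+6 = 8,  c = 80−8² = 16
v_rel = (1, 13),  |v_rel|² = 170;  v_rel·d = (1)·(-4) + (13)·(-8) = -108
170·t² + 216·t + 16 = 0  ⇒  m = (-108)² − 170·16 = 8944
m = 8944 > 0,  v_rel·d = -108 < 0  ⇒  outside

inside=no margin=8944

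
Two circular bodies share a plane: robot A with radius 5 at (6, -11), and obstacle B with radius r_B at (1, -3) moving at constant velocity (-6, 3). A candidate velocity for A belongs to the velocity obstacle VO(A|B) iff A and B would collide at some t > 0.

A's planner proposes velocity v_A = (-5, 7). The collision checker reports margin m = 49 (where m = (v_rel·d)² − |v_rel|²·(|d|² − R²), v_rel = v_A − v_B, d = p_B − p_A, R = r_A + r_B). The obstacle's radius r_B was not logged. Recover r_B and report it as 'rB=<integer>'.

m = 49
d = (-5, 8);  v_rel = (1, 4),  |v_rel|² = 17
v_rel×d = (1)·(8) − (4)·(-5) = 28
since m = R²·17 − 28²:  R² = (784 + 49) / 17 = 49
R = √49 = 7  ⇒  r_B = 7 − 5 = 2

rB=2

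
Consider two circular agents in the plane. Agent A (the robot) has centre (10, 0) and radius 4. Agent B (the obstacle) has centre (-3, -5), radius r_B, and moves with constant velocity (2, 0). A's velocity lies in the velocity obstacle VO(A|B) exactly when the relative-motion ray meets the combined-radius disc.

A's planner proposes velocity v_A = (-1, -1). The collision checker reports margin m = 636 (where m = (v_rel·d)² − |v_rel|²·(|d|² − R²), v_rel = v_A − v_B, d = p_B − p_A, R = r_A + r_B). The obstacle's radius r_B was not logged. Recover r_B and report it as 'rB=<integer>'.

m = 636
d = (-13, -5);  v_rel = (-3, -1),  |v_rel|² = 10
v_rel×d = (-3)·(-5) − (-1)·(-13) = 2
since m = R²·10 − 2²:  R² = (4 + 636) / 10 = 64
R = √64 = 8  ⇒  r_B = 8 − 4 = 4

rB=4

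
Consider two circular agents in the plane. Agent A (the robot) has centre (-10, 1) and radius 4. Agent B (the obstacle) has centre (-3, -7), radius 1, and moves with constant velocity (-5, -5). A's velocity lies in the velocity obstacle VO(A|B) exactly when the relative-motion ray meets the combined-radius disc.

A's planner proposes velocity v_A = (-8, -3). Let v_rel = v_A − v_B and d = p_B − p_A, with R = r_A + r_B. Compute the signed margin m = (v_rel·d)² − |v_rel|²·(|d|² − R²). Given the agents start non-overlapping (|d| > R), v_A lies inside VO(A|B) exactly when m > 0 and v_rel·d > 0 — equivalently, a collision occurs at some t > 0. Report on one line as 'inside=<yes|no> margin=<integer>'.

d = (7, -8),  |d|² = 113;  R = 4+1 = 5,  c = 113−5² = 88
v_rel = (-3, 2),  |v_rel|² = 13;  v_rel·d = (-3)·(7) + (2)·(-8) = -37
13·t² + 74·t + 88 = 0  ⇒  m = (-37)² − 13·88 = 225
m = 225 > 0,  v_rel·d = -37 < 0  ⇒  outside

inside=no margin=225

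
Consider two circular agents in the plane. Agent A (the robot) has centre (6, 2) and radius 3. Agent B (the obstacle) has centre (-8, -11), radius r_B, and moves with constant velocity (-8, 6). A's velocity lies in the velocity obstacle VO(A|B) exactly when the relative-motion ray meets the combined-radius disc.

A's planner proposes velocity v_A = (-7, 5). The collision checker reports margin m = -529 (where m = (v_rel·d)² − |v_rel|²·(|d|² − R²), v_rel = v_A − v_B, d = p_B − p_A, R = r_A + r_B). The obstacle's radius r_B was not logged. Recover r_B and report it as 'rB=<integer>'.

m = -529
d = (-14, -13);  v_rel = (1, -1),  |v_rel|² = 2
v_rel×d = (1)·(-13) − (-1)·(-14) = -27
since m = R²·2 − (-27)²:  R² = (729 + -529) / 2 = 100
R = √100 = 10  ⇒  r_B = 10 − 3 = 7

rB=7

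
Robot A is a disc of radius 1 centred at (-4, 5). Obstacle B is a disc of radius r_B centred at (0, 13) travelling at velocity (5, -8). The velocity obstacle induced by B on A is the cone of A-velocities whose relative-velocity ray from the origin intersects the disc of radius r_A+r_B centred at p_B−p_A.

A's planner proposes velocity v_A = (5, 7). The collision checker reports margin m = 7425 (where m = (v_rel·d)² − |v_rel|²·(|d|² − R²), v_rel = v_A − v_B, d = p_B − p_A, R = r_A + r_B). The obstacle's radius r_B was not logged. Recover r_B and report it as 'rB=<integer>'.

m = 7425
d = (4, 8);  v_rel = (0, 15),  |v_rel|² = 225
v_rel×d = (0)·(8) − (15)·(4) = -60
since m = R²·225 − (-60)²:  R² = (3600 + 7425) / 225 = 49
R = √49 = 7  ⇒  r_B = 7 − 1 = 6

rB=6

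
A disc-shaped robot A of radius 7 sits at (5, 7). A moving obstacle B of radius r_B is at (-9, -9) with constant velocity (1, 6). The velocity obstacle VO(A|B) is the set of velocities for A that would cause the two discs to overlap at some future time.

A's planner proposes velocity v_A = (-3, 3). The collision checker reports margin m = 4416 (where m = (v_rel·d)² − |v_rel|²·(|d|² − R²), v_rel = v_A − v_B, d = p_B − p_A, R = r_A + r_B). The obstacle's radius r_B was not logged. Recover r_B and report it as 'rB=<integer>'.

m = 4416
d = (-14, -16);  v_rel = (-4, -3),  |v_rel|² = 25
v_rel×d = (-4)·(-16) − (-3)·(-14) = 22
since m = R²·25 − 22²:  R² = (484 + 4416) / 25 = 196
R = √196 = 14  ⇒  r_B = 14 − 7 = 7

rB=7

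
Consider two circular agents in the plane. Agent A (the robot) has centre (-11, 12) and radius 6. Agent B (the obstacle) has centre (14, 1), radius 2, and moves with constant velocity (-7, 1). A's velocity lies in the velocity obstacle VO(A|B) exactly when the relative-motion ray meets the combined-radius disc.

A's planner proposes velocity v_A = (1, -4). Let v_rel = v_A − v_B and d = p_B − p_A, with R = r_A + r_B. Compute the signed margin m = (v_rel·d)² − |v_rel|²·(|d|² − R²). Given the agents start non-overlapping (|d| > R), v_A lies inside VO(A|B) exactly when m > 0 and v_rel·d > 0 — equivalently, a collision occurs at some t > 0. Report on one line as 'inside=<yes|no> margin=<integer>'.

d = (25, -11),  |d|² = 746;  R = 6+2 = 8,  c = 746−8² = 682
v_rel = (8, -5),  |v_rel|² = 89;  v_rel·d = (8)·(25) + (-5)·(-11) = 255
89·t² − 510·t + 682 = 0  ⇒  m = 255² − 89·682 = 4327
m = 4327 > 0,  v_rel·d = 255 > 0  ⇒  inside

inside=yes margin=4327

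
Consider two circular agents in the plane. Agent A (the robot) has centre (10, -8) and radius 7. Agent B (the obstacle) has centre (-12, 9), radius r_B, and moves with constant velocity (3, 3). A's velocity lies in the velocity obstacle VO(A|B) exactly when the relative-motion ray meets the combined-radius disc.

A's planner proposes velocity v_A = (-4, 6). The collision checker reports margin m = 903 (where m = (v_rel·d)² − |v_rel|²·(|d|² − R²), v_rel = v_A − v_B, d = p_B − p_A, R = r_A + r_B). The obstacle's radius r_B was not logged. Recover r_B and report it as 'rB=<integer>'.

m = 903
d = (-22, 17);  v_rel = (-7, 3),  |v_rel|² = 58
v_rel×d = (-7)·(17) − (3)·(-22) = -53
since m = R²·58 − (-53)²:  R² = (2809 + 903) / 58 = 64
R = √64 = 8  ⇒  r_B = 8 − 7 = 1

rB=1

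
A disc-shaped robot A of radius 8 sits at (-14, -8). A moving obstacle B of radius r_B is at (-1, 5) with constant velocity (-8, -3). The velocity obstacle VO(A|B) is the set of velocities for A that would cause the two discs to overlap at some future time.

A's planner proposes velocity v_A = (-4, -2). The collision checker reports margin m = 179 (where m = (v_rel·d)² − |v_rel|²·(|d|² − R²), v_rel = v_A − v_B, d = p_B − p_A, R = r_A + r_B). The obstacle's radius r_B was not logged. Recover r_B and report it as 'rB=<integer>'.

m = 179
d = (13, 13);  v_rel = (4, 1),  |v_rel|² = 17
v_rel×d = (4)·(13) − (1)·(13) = 39
since m = R²·17 − 39²:  R² = (1521 + 179) / 17 = 100
R = √100 = 10  ⇒  r_B = 10 − 8 = 2

rB=2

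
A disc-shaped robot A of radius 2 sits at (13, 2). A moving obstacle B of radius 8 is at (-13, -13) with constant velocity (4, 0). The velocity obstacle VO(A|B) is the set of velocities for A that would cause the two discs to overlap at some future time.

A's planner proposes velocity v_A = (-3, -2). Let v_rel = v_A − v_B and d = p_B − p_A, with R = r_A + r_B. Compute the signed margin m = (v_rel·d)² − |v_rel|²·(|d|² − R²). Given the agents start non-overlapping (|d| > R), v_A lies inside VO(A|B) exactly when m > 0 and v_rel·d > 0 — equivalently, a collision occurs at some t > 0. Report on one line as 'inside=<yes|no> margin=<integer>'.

d = (-26, -15),  |d|² = 901;  R = 2+8 = 10,  c = 901−10² = 801
v_rel = (-7, -2),  |v_rel|² = 53;  v_rel·d = (-7)·(-26) + (-2)·(-15) = 212
53·t² − 424·t + 801 = 0  ⇒  m = 212² − 53·801 = 2491
m = 2491 > 0,  v_rel·d = 212 > 0  ⇒  inside

inside=yes margin=2491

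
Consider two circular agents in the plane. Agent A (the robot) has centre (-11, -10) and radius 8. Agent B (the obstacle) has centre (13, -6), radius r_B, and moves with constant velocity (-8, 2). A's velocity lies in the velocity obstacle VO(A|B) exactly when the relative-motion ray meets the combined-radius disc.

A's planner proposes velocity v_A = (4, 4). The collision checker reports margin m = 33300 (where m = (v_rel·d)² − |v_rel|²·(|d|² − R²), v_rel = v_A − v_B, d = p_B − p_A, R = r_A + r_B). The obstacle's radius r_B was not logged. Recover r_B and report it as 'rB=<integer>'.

m = 33300
d = (24, 4);  v_rel = (12, 2),  |v_rel|² = 148
v_rel×d = (12)·(4) − (2)·(24) = 0
since m = R²·148 − 0²:  R² = (0 + 33300) / 148 = 225
R = √225 = 15  ⇒  r_B = 15 − 8 = 7

rB=7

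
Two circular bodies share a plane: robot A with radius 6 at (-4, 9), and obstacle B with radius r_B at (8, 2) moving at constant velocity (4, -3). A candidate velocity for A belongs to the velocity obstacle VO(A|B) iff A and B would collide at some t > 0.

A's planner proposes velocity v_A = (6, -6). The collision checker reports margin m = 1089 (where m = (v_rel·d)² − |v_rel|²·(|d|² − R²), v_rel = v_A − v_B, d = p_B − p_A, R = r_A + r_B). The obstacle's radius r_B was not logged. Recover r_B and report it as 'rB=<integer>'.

m = 1089
d = (12, -7);  v_rel = (2, -3),  |v_rel|² = 13
v_rel×d = (2)·(-7) − (-3)·(12) = 22
since m = R²·13 − 22²:  R² = (484 + 1089) / 13 = 121
R = √121 = 11  ⇒  r_B = 11 − 6 = 5

rB=5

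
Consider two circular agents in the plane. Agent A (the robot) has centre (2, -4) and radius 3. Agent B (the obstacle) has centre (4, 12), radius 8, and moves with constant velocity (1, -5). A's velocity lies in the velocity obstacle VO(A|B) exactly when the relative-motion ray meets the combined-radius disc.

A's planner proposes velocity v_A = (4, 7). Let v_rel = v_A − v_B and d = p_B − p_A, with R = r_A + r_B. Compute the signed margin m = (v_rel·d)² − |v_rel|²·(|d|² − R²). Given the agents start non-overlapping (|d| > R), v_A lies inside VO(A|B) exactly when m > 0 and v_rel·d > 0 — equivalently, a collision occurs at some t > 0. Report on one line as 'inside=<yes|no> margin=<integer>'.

d = (2, 16),  |d|² = 260;  R = 3+8 = 11,  c = 260−11² = 139
v_rel = (3, 12),  |v_rel|² = 153;  v_rel·d = (3)·(2) + (12)·(16) = 198
153·t² − 396·t + 139 = 0  ⇒  m = 198² − 153·139 = 17937
m = 17937 > 0,  v_rel·d = 198 > 0  ⇒  inside

inside=yes margin=17937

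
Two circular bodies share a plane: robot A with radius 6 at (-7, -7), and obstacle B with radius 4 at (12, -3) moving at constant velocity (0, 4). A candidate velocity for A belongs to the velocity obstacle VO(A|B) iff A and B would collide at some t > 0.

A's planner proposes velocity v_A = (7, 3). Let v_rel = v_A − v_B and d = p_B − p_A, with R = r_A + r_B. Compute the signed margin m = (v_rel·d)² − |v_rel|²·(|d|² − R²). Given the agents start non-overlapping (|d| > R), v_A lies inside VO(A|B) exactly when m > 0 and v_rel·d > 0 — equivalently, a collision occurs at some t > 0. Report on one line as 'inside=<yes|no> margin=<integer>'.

d = (19, 4),  |d|² = 377;  R = 6+4 = 10,  c = 377−10² = 277
v_rel = (7, -1),  |v_rel|² = 50;  v_rel·d = (7)·(19) + (-1)·(4) = 129
50·t² − 258·t + 277 = 0  ⇒  m = 129² − 50·277 = 2791
m = 2791 > 0,  v_rel·d = 129 > 0  ⇒  inside

inside=yes margin=2791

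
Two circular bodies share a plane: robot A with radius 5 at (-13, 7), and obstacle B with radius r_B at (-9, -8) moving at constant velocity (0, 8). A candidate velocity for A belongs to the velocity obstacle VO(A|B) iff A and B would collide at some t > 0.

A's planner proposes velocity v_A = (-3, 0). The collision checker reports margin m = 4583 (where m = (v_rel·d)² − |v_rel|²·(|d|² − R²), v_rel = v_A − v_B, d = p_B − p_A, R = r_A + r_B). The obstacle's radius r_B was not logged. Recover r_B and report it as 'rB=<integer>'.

m = 4583
d = (4, -15);  v_rel = (-3, -8),  |v_rel|² = 73
v_rel×d = (-3)·(-15) − (-8)·(4) = 77
since m = R²·73 − 77²:  R² = (5929 + 4583) / 73 = 144
R = √144 = 12  ⇒  r_B = 12 − 5 = 7

rB=7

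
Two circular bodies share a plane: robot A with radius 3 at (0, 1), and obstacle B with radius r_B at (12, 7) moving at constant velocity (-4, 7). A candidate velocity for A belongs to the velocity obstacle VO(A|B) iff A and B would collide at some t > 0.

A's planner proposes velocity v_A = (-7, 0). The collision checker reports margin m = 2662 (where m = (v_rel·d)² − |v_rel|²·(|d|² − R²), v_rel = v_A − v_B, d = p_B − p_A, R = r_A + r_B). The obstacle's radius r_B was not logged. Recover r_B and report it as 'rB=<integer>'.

m = 2662
d = (12, 6);  v_rel = (-3, -7),  |v_rel|² = 58
v_rel×d = (-3)·(6) − (-7)·(12) = 66
since m = R²·58 − 66²:  R² = (4356 + 2662) / 58 = 121
R = √121 = 11  ⇒  r_B = 11 − 3 = 8

rB=8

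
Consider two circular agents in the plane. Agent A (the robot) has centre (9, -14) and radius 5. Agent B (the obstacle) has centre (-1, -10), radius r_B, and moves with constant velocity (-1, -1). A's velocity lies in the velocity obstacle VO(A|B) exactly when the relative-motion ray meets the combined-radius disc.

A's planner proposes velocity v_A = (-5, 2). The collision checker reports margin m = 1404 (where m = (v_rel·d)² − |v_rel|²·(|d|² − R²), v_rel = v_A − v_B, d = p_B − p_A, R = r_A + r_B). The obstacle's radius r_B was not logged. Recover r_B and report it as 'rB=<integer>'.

m = 1404
d = (-10, 4);  v_rel = (-4, 3),  |v_rel|² = 25
v_rel×d = (-4)·(4) − (3)·(-10) = 14
since m = R²·25 − 14²:  R² = (196 + 1404) / 25 = 64
R = √64 = 8  ⇒  r_B = 8 − 5 = 3

rB=3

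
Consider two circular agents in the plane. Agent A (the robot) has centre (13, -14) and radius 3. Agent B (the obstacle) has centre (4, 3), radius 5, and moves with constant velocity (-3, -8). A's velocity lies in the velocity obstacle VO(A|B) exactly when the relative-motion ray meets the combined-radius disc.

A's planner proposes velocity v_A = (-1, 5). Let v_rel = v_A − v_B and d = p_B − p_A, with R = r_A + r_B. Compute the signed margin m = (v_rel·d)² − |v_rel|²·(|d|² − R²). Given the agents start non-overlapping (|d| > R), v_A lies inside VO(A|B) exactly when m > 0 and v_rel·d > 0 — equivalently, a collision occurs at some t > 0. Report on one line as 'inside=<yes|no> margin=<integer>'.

d = (-9, 17),  |d|² = 370;  R = 3+5 = 8,  c = 370−8² = 306
v_rel = (2, 13),  |v_rel|² = 173;  v_rel·d = (2)·(-9) + (13)·(17) = 203
173·t² − 406·t + 306 = 0  ⇒  m = 203² − 173·306 = -11729
m = -11729 < 0,  v_rel·d = 203 > 0  ⇒  outside

inside=no margin=-11729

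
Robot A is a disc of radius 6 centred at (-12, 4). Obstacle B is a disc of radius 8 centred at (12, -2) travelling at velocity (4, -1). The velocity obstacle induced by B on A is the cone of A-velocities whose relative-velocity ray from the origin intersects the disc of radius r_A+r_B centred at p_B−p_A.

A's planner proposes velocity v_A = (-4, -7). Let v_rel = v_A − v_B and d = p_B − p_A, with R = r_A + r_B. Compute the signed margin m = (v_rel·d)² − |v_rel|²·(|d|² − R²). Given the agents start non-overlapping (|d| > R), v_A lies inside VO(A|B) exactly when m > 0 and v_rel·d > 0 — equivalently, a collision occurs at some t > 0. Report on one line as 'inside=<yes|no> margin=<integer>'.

d = (24, -6),  |d|² = 612;  R = 6+8 = 14,  c = 612−14² = 416
v_rel = (-8, -6),  |v_rel|² = 100;  v_rel·d = (-8)·(24) + (-6)·(-6) = -156
100·t² + 312·t + 416 = 0  ⇒  m = (-156)² − 100·416 = -17264
m = -17264 < 0,  v_rel·d = -156 < 0  ⇒  outside

inside=no margin=-17264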